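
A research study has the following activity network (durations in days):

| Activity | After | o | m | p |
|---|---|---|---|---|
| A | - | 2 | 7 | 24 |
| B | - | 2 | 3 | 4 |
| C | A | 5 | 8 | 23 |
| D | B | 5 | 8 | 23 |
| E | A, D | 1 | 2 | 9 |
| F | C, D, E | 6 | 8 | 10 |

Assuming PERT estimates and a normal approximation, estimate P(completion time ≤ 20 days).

te_A = (2 + 4·7 + 24)/6 = 54/6 = 9; σ²_A = ((24−2)/6)² = 13.444
te_B = (2 + 4·3 + 4)/6 = 18/6 = 3; σ²_B = ((4−2)/6)² = 0.111
te_C = (5 + 4·8 + 23)/6 = 60/6 = 10; σ²_C = ((23−5)/6)² = 9.000
te_D = (5 + 4·8 + 23)/6 = 60/6 = 10; σ²_D = ((23−5)/6)² = 9.000
te_E = (1 + 4·2 + 9)/6 = 18/6 = 3; σ²_E = ((9−1)/6)² = 1.778
te_F = (6 + 4·8 + 10)/6 = 48/6 = 8; σ²_F = ((10−6)/6)² = 0.444

Forward pass:
ES_A = 0; EF_A = 9
ES_B = 0; EF_B = 3
ES_C = 9; EF_C = 9+10 = 19
ES_D = 3; EF_D = 3+10 = 13
ES_E = max(EF_A=9, EF_D=13) = 13; EF_E = 13+3 = 16
ES_F = max(EF_C=19, EF_D=13, EF_E=16) = 19; EF_F = 19+8 = 27
Expected project duration μ = 27 days. Critical path: A → C → F.

Variance along critical path = 13.444 + 9.000 + 0.444 = 22.889; σ = √22.889 = 4.784 days.
Z = (20 − 27) / 4.784 = -1.463
P(T ≤ 20) = Φ(-1.463) ≈ 0.072

0.072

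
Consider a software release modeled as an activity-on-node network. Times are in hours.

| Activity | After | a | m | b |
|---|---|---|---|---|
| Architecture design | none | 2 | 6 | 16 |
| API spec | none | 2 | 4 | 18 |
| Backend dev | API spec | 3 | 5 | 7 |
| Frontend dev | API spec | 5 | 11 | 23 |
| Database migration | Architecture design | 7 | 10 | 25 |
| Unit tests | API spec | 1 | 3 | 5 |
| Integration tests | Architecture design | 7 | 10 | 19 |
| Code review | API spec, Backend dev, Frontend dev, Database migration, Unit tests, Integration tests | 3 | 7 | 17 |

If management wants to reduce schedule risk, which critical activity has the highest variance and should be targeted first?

te_Architecture design = (2 + 4·6 + 16)/6 = 42/6 = 7; σ²_Architecture design = ((16−2)/6)² = 5.444
te_API spec = (2 + 4·4 + 18)/6 = 36/6 = 6; σ²_API spec = ((18−2)/6)² = 7.111
te_Backend dev = (3 + 4·5 + 7)/6 = 30/6 = 5; σ²_Backend dev = ((7−3)/6)² = 0.444
te_Frontend dev = (5 + 4·11 + 23)/6 = 72/6 = 12; σ²_Frontend dev = ((23−5)/6)² = 9.000
te_Database migration = (7 + 4·10 + 25)/6 = 72/6 = 12; σ²_Database migration = ((25−7)/6)² = 9.000
te_Unit tests = (1 + 4·3 + 5)/6 = 18/6 = 3; σ²_Unit tests = ((5−1)/6)² = 0.444
te_Integration tests = (7 + 4·10 + 19)/6 = 66/6 = 11; σ²_Integration tests = ((19−7)/6)² = 4.000
te_Code review = (3 + 4·7 + 17)/6 = 48/6 = 8; σ²_Code review = ((17−3)/6)² = 5.444

Forward pass:
ES_Architecture design = 0; EF_Architecture design = 7
ES_API spec = 0; EF_API spec = 6
ES_Backend dev = 6; EF_Backend dev = 6+5 = 11
ES_Frontend dev = 6; EF_Frontend dev = 6+12 = 18
ES_Database migration = 7; EF_Database migration = 7+12 = 19
ES_Unit tests = 6; EF_Unit tests = 6+3 = 9
ES_Integration tests = 7; EF_Integration tests = 7+11 = 18
ES_Code review = max(EF_API spec=6, EF_Backend dev=11, EF_Frontend dev=18, EF_Database migration=19, EF_Unit tests=9, EF_Integration tests=18) = 19; EF_Code review = 19+8 = 27
Expected project duration μ = 27 hours. Critical path: Architecture design → Database migration → Code review.

Variances on critical path: σ²_Architecture design=5.444, σ²_Database migration=9.000, σ²_Code review=5.444.
Largest is σ²_Database migration = 9.000.

Database migration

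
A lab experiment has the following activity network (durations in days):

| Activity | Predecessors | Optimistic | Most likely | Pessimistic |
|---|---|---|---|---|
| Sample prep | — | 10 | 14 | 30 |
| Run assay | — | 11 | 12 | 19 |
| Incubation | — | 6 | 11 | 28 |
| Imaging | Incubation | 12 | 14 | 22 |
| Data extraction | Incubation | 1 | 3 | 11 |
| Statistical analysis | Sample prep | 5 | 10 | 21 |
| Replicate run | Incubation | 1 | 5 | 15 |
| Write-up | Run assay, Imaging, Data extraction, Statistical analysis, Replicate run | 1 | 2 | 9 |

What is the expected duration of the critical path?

31 days

te_Sample prep = (10 + 4·14 + 30)/6 = 96/6 = 16
te_Run assay = (11 + 4·12 + 19)/6 = 78/6 = 13
te_Incubation = (6 + 4·11 + 28)/6 = 78/6 = 13
te_Imaging = (12 + 4·14 + 22)/6 = 90/6 = 15
te_Data extraction = (1 + 4·3 + 11)/6 = 24/6 = 4
te_Statistical analysis = (5 + 4·10 + 21)/6 = 66/6 = 11
te_Replicate run = (1 + 4·5 + 15)/6 = 36/6 = 6
te_Write-up = (1 + 4·2 + 9)/6 = 18/6 = 3

Forward pass:
ES_Sample prep = 0; EF_Sample prep = 16
ES_Run assay = 0; EF_Run assay = 13
ES_Incubation = 0; EF_Incubation = 13
ES_Imaging = 13; EF_Imaging = 13+15 = 28
ES_Data extraction = 13; EF_Data extraction = 13+4 = 17
ES_Statistical analysis = 16; EF_Statistical analysis = 16+11 = 27
ES_Replicate run = 13; EF_Replicate run = 13+6 = 19
ES_Write-up = max(EF_Run assay=13, EF_Imaging=28, EF_Data extraction=17, EF_Statistical analysis=27, EF_Replicate run=19) = 28; EF_Write-up = 28+3 = 31
Expected project duration μ = 31 days. Critical path: Incubation → Imaging → Write-up.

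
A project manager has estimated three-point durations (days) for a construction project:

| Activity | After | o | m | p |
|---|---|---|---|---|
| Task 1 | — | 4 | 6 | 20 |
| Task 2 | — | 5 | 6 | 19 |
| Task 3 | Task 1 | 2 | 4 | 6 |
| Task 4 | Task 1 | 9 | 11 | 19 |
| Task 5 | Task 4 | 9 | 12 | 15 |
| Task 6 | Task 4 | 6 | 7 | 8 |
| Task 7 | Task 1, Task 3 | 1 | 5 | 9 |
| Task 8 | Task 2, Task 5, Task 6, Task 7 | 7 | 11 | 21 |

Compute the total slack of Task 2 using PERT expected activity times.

24 days

te_Task 1 = (4 + 4·6 + 20)/6 = 48/6 = 8
te_Task 2 = (5 + 4·6 + 19)/6 = 48/6 = 8
te_Task 3 = (2 + 4·4 + 6)/6 = 24/6 = 4
te_Task 4 = (9 + 4·11 + 19)/6 = 72/6 = 12
te_Task 5 = (9 + 4·12 + 15)/6 = 72/6 = 12
te_Task 6 = (6 + 4·7 + 8)/6 = 42/6 = 7
te_Task 7 = (1 + 4·5 + 9)/6 = 30/6 = 5
te_Task 8 = (7 + 4·11 + 21)/6 = 72/6 = 12

Forward pass:
ES_Task 1 = 0; EF_Task 1 = 8
ES_Task 2 = 0; EF_Task 2 = 8
ES_Task 3 = 8; EF_Task 3 = 8+4 = 12
ES_Task 4 = 8; EF_Task 4 = 8+12 = 20
ES_Task 5 = 20; EF_Task 5 = 20+12 = 32
ES_Task 6 = 20; EF_Task 6 = 20+7 = 27
ES_Task 7 = max(EF_Task 1=8, EF_Task 3=12) = 12; EF_Task 7 = 12+5 = 17
ES_Task 8 = max(EF_Task 2=8, EF_Task 5=32, EF_Task 6=27, EF_Task 7=17) = 32; EF_Task 8 = 32+12 = 44
Expected project duration μ = 44 days. Critical path: Task 1 → Task 4 → Task 5 → Task 8.

Backward pass:
LF_Task 8 = 44; LS_Task 8 = 44−12 = 32
LF_Task 7 = LS_Task 8 = 32; LS_Task 7 = 32−5 = 27
LF_Task 6 = LS_Task 8 = 32; LS_Task 6 = 32−7 = 25
LF_Task 5 = LS_Task 8 = 32; LS_Task 5 = 32−12 = 20
LF_Task 4 = min(LS_Task 5=20, LS_Task 6=25) = 20; LS_Task 4 = 20−12 = 8
LF_Task 3 = LS_Task 7 = 27; LS_Task 3 = 27−4 = 23
LF_Task 2 = LS_Task 8 = 32; LS_Task 2 = 32−8 = 24
LF_Task 1 = min(LS_Task 3=23, LS_Task 4=8, LS_Task 7=27) = 8; LS_Task 1 = 8−8 = 0
Slack_Task 2 = LS_Task 2 − ES_Task 2 = 24 − 0 = 24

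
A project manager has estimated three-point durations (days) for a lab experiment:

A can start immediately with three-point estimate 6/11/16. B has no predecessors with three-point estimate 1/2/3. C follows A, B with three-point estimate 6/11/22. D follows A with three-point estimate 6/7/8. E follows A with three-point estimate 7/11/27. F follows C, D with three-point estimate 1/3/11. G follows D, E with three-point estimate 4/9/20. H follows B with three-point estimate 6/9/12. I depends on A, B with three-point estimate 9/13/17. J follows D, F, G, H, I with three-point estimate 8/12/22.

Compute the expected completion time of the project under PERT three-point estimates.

te_A = (6 + 4·11 + 16)/6 = 66/6 = 11
te_B = (1 + 4·2 + 3)/6 = 12/6 = 2
te_C = (6 + 4·11 + 22)/6 = 72/6 = 12
te_D = (6 + 4·7 + 8)/6 = 42/6 = 7
te_E = (7 + 4·11 + 27)/6 = 78/6 = 13
te_F = (1 + 4·3 + 11)/6 = 24/6 = 4
te_G = (4 + 4·9 + 20)/6 = 60/6 = 10
te_H = (6 + 4·9 + 12)/6 = 54/6 = 9
te_I = (9 + 4·13 + 17)/6 = 78/6 = 13
te_J = (8 + 4·12 + 22)/6 = 78/6 = 13

Forward pass:
ES_A = 0; EF_A = 11
ES_B = 0; EF_B = 2
ES_C = max(EF_A=11, EF_B=2) = 11; EF_C = 11+12 = 23
ES_D = 11; EF_D = 11+7 = 18
ES_E = 11; EF_E = 11+13 = 24
ES_F = max(EF_C=23, EF_D=18) = 23; EF_F = 23+4 = 27
ES_G = max(EF_D=18, EF_E=24) = 24; EF_G = 24+10 = 34
ES_H = 2; EF_H = 2+9 = 11
ES_I = max(EF_A=11, EF_B=2) = 11; EF_I = 11+13 = 24
ES_J = max(EF_D=18, EF_F=27, EF_G=34, EF_H=11, EF_I=24) = 34; EF_J = 34+13 = 47
Expected project duration μ = 47 days. Critical path: A → E → G → J.

47 days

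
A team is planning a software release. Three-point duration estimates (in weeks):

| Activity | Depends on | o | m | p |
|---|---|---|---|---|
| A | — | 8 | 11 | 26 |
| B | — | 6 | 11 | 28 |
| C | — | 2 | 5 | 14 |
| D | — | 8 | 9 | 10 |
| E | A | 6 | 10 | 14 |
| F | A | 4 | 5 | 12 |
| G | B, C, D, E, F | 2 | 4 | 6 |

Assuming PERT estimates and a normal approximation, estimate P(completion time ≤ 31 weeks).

te_A = (8 + 4·11 + 26)/6 = 78/6 = 13; σ²_A = ((26−8)/6)² = 9.000
te_B = (6 + 4·11 + 28)/6 = 78/6 = 13; σ²_B = ((28−6)/6)² = 13.444
te_C = (2 + 4·5 + 14)/6 = 36/6 = 6; σ²_C = ((14−2)/6)² = 4.000
te_D = (8 + 4·9 + 10)/6 = 54/6 = 9; σ²_D = ((10−8)/6)² = 0.111
te_E = (6 + 4·10 + 14)/6 = 60/6 = 10; σ²_E = ((14−6)/6)² = 1.778
te_F = (4 + 4·5 + 12)/6 = 36/6 = 6; σ²_F = ((12−4)/6)² = 1.778
te_G = (2 + 4·4 + 6)/6 = 24/6 = 4; σ²_G = ((6−2)/6)² = 0.444

Forward pass:
ES_A = 0; EF_A = 13
ES_B = 0; EF_B = 13
ES_C = 0; EF_C = 6
ES_D = 0; EF_D = 9
ES_E = 13; EF_E = 13+10 = 23
ES_F = 13; EF_F = 13+6 = 19
ES_G = max(EF_B=13, EF_C=6, EF_D=9, EF_E=23, EF_F=19) = 23; EF_G = 23+4 = 27
Expected project duration μ = 27 weeks. Critical path: A → E → G.

Variance along critical path = 9.000 + 1.778 + 0.444 = 11.222; σ = √11.222 = 3.350 weeks.
Z = (31 − 27) / 3.350 = 1.194
P(T ≤ 31) = Φ(1.194) ≈ 0.884

0.884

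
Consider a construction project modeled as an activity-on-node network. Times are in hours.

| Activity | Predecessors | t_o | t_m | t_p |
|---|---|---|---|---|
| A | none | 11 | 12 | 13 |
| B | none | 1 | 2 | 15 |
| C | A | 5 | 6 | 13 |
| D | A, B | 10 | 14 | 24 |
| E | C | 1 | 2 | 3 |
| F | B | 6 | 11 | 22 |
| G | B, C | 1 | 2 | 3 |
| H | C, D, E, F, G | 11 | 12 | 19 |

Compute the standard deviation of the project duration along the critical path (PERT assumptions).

2.71 hours

te_A = (11 + 4·12 + 13)/6 = 72/6 = 12; σ²_A = ((13−11)/6)² = 0.111
te_B = (1 + 4·2 + 15)/6 = 24/6 = 4; σ²_B = ((15−1)/6)² = 5.444
te_C = (5 + 4·6 + 13)/6 = 42/6 = 7; σ²_C = ((13−5)/6)² = 1.778
te_D = (10 + 4·14 + 24)/6 = 90/6 = 15; σ²_D = ((24−10)/6)² = 5.444
te_E = (1 + 4·2 + 3)/6 = 12/6 = 2; σ²_E = ((3−1)/6)² = 0.111
te_F = (6 + 4·11 + 22)/6 = 72/6 = 12; σ²_F = ((22−6)/6)² = 7.111
te_G = (1 + 4·2 + 3)/6 = 12/6 = 2; σ²_G = ((3−1)/6)² = 0.111
te_H = (11 + 4·12 + 19)/6 = 78/6 = 13; σ²_H = ((19−11)/6)² = 1.778

Forward pass:
ES_A = 0; EF_A = 12
ES_B = 0; EF_B = 4
ES_C = 12; EF_C = 12+7 = 19
ES_D = max(EF_A=12, EF_B=4) = 12; EF_D = 12+15 = 27
ES_E = 19; EF_E = 19+2 = 21
ES_F = 4; EF_F = 4+12 = 16
ES_G = max(EF_B=4, EF_C=19) = 19; EF_G = 19+2 = 21
ES_H = max(EF_C=19, EF_D=27, EF_E=21, EF_F=16, EF_G=21) = 27; EF_H = 27+13 = 40
Expected project duration μ = 40 hours. Critical path: A → D → H.

Variance along critical path = 0.111 + 5.444 + 1.778 = 7.333
σ = √7.333 = 2.708 hours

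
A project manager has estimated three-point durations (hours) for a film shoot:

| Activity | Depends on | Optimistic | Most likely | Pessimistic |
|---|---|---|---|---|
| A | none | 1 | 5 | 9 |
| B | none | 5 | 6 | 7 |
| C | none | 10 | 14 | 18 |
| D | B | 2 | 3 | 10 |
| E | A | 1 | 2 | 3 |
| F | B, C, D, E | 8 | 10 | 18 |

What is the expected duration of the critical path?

25 hours

te_A = (1 + 4·5 + 9)/6 = 30/6 = 5
te_B = (5 + 4·6 + 7)/6 = 36/6 = 6
te_C = (10 + 4·14 + 18)/6 = 84/6 = 14
te_D = (2 + 4·3 + 10)/6 = 24/6 = 4
te_E = (1 + 4·2 + 3)/6 = 12/6 = 2
te_F = (8 + 4·10 + 18)/6 = 66/6 = 11

Forward pass:
ES_A = 0; EF_A = 5
ES_B = 0; EF_B = 6
ES_C = 0; EF_C = 14
ES_D = 6; EF_D = 6+4 = 10
ES_E = 5; EF_E = 5+2 = 7
ES_F = max(EF_B=6, EF_C=14, EF_D=10, EF_E=7) = 14; EF_F = 14+11 = 25
Expected project duration μ = 25 hours. Critical path: C → F.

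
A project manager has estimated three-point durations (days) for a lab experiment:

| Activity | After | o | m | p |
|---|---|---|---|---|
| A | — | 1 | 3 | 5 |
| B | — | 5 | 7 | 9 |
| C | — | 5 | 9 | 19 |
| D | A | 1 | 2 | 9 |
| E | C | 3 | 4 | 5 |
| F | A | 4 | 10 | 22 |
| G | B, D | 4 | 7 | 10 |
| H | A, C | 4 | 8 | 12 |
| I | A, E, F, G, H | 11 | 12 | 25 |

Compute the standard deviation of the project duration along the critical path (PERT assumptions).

te_A = (1 + 4·3 + 5)/6 = 18/6 = 3; σ²_A = ((5−1)/6)² = 0.444
te_B = (5 + 4·7 + 9)/6 = 42/6 = 7; σ²_B = ((9−5)/6)² = 0.444
te_C = (5 + 4·9 + 19)/6 = 60/6 = 10; σ²_C = ((19−5)/6)² = 5.444
te_D = (1 + 4·2 + 9)/6 = 18/6 = 3; σ²_D = ((9−1)/6)² = 1.778
te_E = (3 + 4·4 + 5)/6 = 24/6 = 4; σ²_E = ((5−3)/6)² = 0.111
te_F = (4 + 4·10 + 22)/6 = 66/6 = 11; σ²_F = ((22−4)/6)² = 9.000
te_G = (4 + 4·7 + 10)/6 = 42/6 = 7; σ²_G = ((10−4)/6)² = 1.000
te_H = (4 + 4·8 + 12)/6 = 48/6 = 8; σ²_H = ((12−4)/6)² = 1.778
te_I = (11 + 4·12 + 25)/6 = 84/6 = 14; σ²_I = ((25−11)/6)² = 5.444

Forward pass:
ES_A = 0; EF_A = 3
ES_B = 0; EF_B = 7
ES_C = 0; EF_C = 10
ES_D = 3; EF_D = 3+3 = 6
ES_E = 10; EF_E = 10+4 = 14
ES_F = 3; EF_F = 3+11 = 14
ES_G = max(EF_B=7, EF_D=6) = 7; EF_G = 7+7 = 14
ES_H = max(EF_A=3, EF_C=10) = 10; EF_H = 10+8 = 18
ES_I = max(EF_A=3, EF_E=14, EF_F=14, EF_G=14, EF_H=18) = 18; EF_I = 18+14 = 32
Expected project duration μ = 32 days. Critical path: C → H → I.

Variance along critical path = 5.444 + 1.778 + 5.444 = 12.667
σ = √12.667 = 3.559 days

3.56 days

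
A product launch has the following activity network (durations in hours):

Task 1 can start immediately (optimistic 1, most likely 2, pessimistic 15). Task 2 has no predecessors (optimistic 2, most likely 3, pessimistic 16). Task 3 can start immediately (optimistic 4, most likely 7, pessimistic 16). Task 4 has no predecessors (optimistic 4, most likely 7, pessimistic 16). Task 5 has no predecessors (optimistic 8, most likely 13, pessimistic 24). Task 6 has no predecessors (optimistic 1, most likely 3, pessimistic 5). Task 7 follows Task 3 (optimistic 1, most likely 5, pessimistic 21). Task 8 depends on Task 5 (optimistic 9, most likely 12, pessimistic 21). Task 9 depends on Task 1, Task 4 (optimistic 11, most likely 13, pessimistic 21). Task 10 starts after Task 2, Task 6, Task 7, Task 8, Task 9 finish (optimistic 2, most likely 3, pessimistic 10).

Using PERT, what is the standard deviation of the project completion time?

te_Task 1 = (1 + 4·2 + 15)/6 = 24/6 = 4; σ²_Task 1 = ((15−1)/6)² = 5.444
te_Task 2 = (2 + 4·3 + 16)/6 = 30/6 = 5; σ²_Task 2 = ((16−2)/6)² = 5.444
te_Task 3 = (4 + 4·7 + 16)/6 = 48/6 = 8; σ²_Task 3 = ((16−4)/6)² = 4.000
te_Task 4 = (4 + 4·7 + 16)/6 = 48/6 = 8; σ²_Task 4 = ((16−4)/6)² = 4.000
te_Task 5 = (8 + 4·13 + 24)/6 = 84/6 = 14; σ²_Task 5 = ((24−8)/6)² = 7.111
te_Task 6 = (1 + 4·3 + 5)/6 = 18/6 = 3; σ²_Task 6 = ((5−1)/6)² = 0.444
te_Task 7 = (1 + 4·5 + 21)/6 = 42/6 = 7; σ²_Task 7 = ((21−1)/6)² = 11.111
te_Task 8 = (9 + 4·12 + 21)/6 = 78/6 = 13; σ²_Task 8 = ((21−9)/6)² = 4.000
te_Task 9 = (11 + 4·13 + 21)/6 = 84/6 = 14; σ²_Task 9 = ((21−11)/6)² = 2.778
te_Task 10 = (2 + 4·3 + 10)/6 = 24/6 = 4; σ²_Task 10 = ((10−2)/6)² = 1.778

Forward pass:
ES_Task 1 = 0; EF_Task 1 = 4
ES_Task 2 = 0; EF_Task 2 = 5
ES_Task 3 = 0; EF_Task 3 = 8
ES_Task 4 = 0; EF_Task 4 = 8
ES_Task 5 = 0; EF_Task 5 = 14
ES_Task 6 = 0; EF_Task 6 = 3
ES_Task 7 = 8; EF_Task 7 = 8+7 = 15
ES_Task 8 = 14; EF_Task 8 = 14+13 = 27
ES_Task 9 = max(EF_Task 1=4, EF_Task 4=8) = 8; EF_Task 9 = 8+14 = 22
ES_Task 10 = max(EF_Task 2=5, EF_Task 6=3, EF_Task 7=15, EF_Task 8=27, EF_Task 9=22) = 27; EF_Task 10 = 27+4 = 31
Expected project duration μ = 31 hours. Critical path: Task 5 → Task 8 → Task 10.

Variance along critical path = 7.111 + 4.000 + 1.778 = 12.889
σ = √12.889 = 3.590 hours

3.59 hours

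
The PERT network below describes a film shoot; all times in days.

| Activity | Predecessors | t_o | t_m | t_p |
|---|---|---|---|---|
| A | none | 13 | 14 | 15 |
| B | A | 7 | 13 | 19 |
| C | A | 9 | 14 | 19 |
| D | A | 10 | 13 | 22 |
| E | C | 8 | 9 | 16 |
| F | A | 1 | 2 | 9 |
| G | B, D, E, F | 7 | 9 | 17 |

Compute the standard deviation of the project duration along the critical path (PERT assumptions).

2.73 days

te_A = (13 + 4·14 + 15)/6 = 84/6 = 14; σ²_A = ((15−13)/6)² = 0.111
te_B = (7 + 4·13 + 19)/6 = 78/6 = 13; σ²_B = ((19−7)/6)² = 4.000
te_C = (9 + 4·14 + 19)/6 = 84/6 = 14; σ²_C = ((19−9)/6)² = 2.778
te_D = (10 + 4·13 + 22)/6 = 84/6 = 14; σ²_D = ((22−10)/6)² = 4.000
te_E = (8 + 4·9 + 16)/6 = 60/6 = 10; σ²_E = ((16−8)/6)² = 1.778
te_F = (1 + 4·2 + 9)/6 = 18/6 = 3; σ²_F = ((9−1)/6)² = 1.778
te_G = (7 + 4·9 + 17)/6 = 60/6 = 10; σ²_G = ((17−7)/6)² = 2.778

Forward pass:
ES_A = 0; EF_A = 14
ES_B = 14; EF_B = 14+13 = 27
ES_C = 14; EF_C = 14+14 = 28
ES_D = 14; EF_D = 14+14 = 28
ES_E = 28; EF_E = 28+10 = 38
ES_F = 14; EF_F = 14+3 = 17
ES_G = max(EF_B=27, EF_D=28, EF_E=38, EF_F=17) = 38; EF_G = 38+10 = 48
Expected project duration μ = 48 days. Critical path: A → C → E → G.

Variance along critical path = 0.111 + 2.778 + 1.778 + 2.778 = 7.444
σ = √7.444 = 2.728 days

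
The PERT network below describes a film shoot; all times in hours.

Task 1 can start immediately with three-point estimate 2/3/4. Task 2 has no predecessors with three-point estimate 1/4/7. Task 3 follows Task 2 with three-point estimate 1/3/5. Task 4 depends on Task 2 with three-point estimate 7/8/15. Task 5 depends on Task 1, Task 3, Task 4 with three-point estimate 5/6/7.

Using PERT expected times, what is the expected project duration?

19 hours

te_Task 1 = (2 + 4·3 + 4)/6 = 18/6 = 3
te_Task 2 = (1 + 4·4 + 7)/6 = 24/6 = 4
te_Task 3 = (1 + 4·3 + 5)/6 = 18/6 = 3
te_Task 4 = (7 + 4·8 + 15)/6 = 54/6 = 9
te_Task 5 = (5 + 4·6 + 7)/6 = 36/6 = 6

Forward pass:
ES_Task 1 = 0; EF_Task 1 = 3
ES_Task 2 = 0; EF_Task 2 = 4
ES_Task 3 = 4; EF_Task 3 = 4+3 = 7
ES_Task 4 = 4; EF_Task 4 = 4+9 = 13
ES_Task 5 = max(EF_Task 1=3, EF_Task 3=7, EF_Task 4=13) = 13; EF_Task 5 = 13+6 = 19
Expected project duration μ = 19 hours. Critical path: Task 2 → Task 4 → Task 5.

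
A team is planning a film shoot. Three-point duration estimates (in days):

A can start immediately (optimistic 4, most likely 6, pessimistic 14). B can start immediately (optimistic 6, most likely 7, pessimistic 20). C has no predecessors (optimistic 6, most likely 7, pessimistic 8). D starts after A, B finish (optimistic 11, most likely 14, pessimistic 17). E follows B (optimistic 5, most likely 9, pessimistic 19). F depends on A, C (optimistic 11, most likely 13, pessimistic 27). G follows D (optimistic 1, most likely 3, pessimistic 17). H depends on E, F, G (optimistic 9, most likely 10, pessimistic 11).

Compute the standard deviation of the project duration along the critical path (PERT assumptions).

3.70 days

te_A = (4 + 4·6 + 14)/6 = 42/6 = 7; σ²_A = ((14−4)/6)² = 2.778
te_B = (6 + 4·7 + 20)/6 = 54/6 = 9; σ²_B = ((20−6)/6)² = 5.444
te_C = (6 + 4·7 + 8)/6 = 42/6 = 7; σ²_C = ((8−6)/6)² = 0.111
te_D = (11 + 4·14 + 17)/6 = 84/6 = 14; σ²_D = ((17−11)/6)² = 1.000
te_E = (5 + 4·9 + 19)/6 = 60/6 = 10; σ²_E = ((19−5)/6)² = 5.444
te_F = (11 + 4·13 + 27)/6 = 90/6 = 15; σ²_F = ((27−11)/6)² = 7.111
te_G = (1 + 4·3 + 17)/6 = 30/6 = 5; σ²_G = ((17−1)/6)² = 7.111
te_H = (9 + 4·10 + 11)/6 = 60/6 = 10; σ²_H = ((11−9)/6)² = 0.111

Forward pass:
ES_A = 0; EF_A = 7
ES_B = 0; EF_B = 9
ES_C = 0; EF_C = 7
ES_D = max(EF_A=7, EF_B=9) = 9; EF_D = 9+14 = 23
ES_E = 9; EF_E = 9+10 = 19
ES_F = max(EF_A=7, EF_C=7) = 7; EF_F = 7+15 = 22
ES_G = 23; EF_G = 23+5 = 28
ES_H = max(EF_E=19, EF_F=22, EF_G=28) = 28; EF_H = 28+10 = 38
Expected project duration μ = 38 days. Critical path: B → D → G → H.

Variance along critical path = 5.444 + 1.000 + 7.111 + 0.111 = 13.667
σ = √13.667 = 3.697 days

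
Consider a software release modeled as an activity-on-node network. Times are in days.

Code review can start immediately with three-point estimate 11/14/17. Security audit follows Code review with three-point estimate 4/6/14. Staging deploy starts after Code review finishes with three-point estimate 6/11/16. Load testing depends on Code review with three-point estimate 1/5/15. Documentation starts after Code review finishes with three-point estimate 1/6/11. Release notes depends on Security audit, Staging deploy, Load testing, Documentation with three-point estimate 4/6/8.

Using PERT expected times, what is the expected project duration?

31 days

te_Code review = (11 + 4·14 + 17)/6 = 84/6 = 14
te_Security audit = (4 + 4·6 + 14)/6 = 42/6 = 7
te_Staging deploy = (6 + 4·11 + 16)/6 = 66/6 = 11
te_Load testing = (1 + 4·5 + 15)/6 = 36/6 = 6
te_Documentation = (1 + 4·6 + 11)/6 = 36/6 = 6
te_Release notes = (4 + 4·6 + 8)/6 = 36/6 = 6

Forward pass:
ES_Code review = 0; EF_Code review = 14
ES_Security audit = 14; EF_Security audit = 14+7 = 21
ES_Staging deploy = 14; EF_Staging deploy = 14+11 = 25
ES_Load testing = 14; EF_Load testing = 14+6 = 20
ES_Documentation = 14; EF_Documentation = 14+6 = 20
ES_Release notes = max(EF_Security audit=21, EF_Staging deploy=25, EF_Load testing=20, EF_Documentation=20) = 25; EF_Release notes = 25+6 = 31
Expected project duration μ = 31 days. Critical path: Code review → Staging deploy → Release notes.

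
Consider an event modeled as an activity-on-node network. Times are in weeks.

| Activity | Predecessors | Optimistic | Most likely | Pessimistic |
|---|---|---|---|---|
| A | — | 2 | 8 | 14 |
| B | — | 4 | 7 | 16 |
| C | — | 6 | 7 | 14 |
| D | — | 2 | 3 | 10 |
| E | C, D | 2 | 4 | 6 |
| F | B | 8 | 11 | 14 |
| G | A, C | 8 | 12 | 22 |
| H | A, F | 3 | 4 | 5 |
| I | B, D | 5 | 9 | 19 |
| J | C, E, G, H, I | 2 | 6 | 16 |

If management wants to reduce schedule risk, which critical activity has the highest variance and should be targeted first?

te_A = (2 + 4·8 + 14)/6 = 48/6 = 8; σ²_A = ((14−2)/6)² = 4.000
te_B = (4 + 4·7 + 16)/6 = 48/6 = 8; σ²_B = ((16−4)/6)² = 4.000
te_C = (6 + 4·7 + 14)/6 = 48/6 = 8; σ²_C = ((14−6)/6)² = 1.778
te_D = (2 + 4·3 + 10)/6 = 24/6 = 4; σ²_D = ((10−2)/6)² = 1.778
te_E = (2 + 4·4 + 6)/6 = 24/6 = 4; σ²_E = ((6−2)/6)² = 0.444
te_F = (8 + 4·11 + 14)/6 = 66/6 = 11; σ²_F = ((14−8)/6)² = 1.000
te_G = (8 + 4·12 + 22)/6 = 78/6 = 13; σ²_G = ((22−8)/6)² = 5.444
te_H = (3 + 4·4 + 5)/6 = 24/6 = 4; σ²_H = ((5−3)/6)² = 0.111
te_I = (5 + 4·9 + 19)/6 = 60/6 = 10; σ²_I = ((19−5)/6)² = 5.444
te_J = (2 + 4·6 + 16)/6 = 42/6 = 7; σ²_J = ((16−2)/6)² = 5.444

Forward pass:
ES_A = 0; EF_A = 8
ES_B = 0; EF_B = 8
ES_C = 0; EF_C = 8
ES_D = 0; EF_D = 4
ES_E = max(EF_C=8, EF_D=4) = 8; EF_E = 8+4 = 12
ES_F = 8; EF_F = 8+11 = 19
ES_G = max(EF_A=8, EF_C=8) = 8; EF_G = 8+13 = 21
ES_H = max(EF_A=8, EF_F=19) = 19; EF_H = 19+4 = 23
ES_I = max(EF_B=8, EF_D=4) = 8; EF_I = 8+10 = 18
ES_J = max(EF_C=8, EF_E=12, EF_G=21, EF_H=23, EF_I=18) = 23; EF_J = 23+7 = 30
Expected project duration μ = 30 weeks. Critical path: B → F → H → J.

Variances on critical path: σ²_B=4.000, σ²_F=1.000, σ²_H=0.111, σ²_J=5.444.
Largest is σ²_J = 5.444.

J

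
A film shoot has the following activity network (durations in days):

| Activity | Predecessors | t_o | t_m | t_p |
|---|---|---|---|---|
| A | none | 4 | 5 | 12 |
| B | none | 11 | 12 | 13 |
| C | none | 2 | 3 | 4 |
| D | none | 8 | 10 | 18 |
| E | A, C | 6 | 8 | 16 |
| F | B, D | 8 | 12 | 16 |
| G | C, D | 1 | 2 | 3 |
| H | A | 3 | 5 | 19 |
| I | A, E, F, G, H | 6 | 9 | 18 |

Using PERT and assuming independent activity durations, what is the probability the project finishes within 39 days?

te_A = (4 + 4·5 + 12)/6 = 36/6 = 6; σ²_A = ((12−4)/6)² = 1.778
te_B = (11 + 4·12 + 13)/6 = 72/6 = 12; σ²_B = ((13−11)/6)² = 0.111
te_C = (2 + 4·3 + 4)/6 = 18/6 = 3; σ²_C = ((4−2)/6)² = 0.111
te_D = (8 + 4·10 + 18)/6 = 66/6 = 11; σ²_D = ((18−8)/6)² = 2.778
te_E = (6 + 4·8 + 16)/6 = 54/6 = 9; σ²_E = ((16−6)/6)² = 2.778
te_F = (8 + 4·12 + 16)/6 = 72/6 = 12; σ²_F = ((16−8)/6)² = 1.778
te_G = (1 + 4·2 + 3)/6 = 12/6 = 2; σ²_G = ((3−1)/6)² = 0.111
te_H = (3 + 4·5 + 19)/6 = 42/6 = 7; σ²_H = ((19−3)/6)² = 7.111
te_I = (6 + 4·9 + 18)/6 = 60/6 = 10; σ²_I = ((18−6)/6)² = 4.000

Forward pass:
ES_A = 0; EF_A = 6
ES_B = 0; EF_B = 12
ES_C = 0; EF_C = 3
ES_D = 0; EF_D = 11
ES_E = max(EF_A=6, EF_C=3) = 6; EF_E = 6+9 = 15
ES_F = max(EF_B=12, EF_D=11) = 12; EF_F = 12+12 = 24
ES_G = max(EF_C=3, EF_D=11) = 11; EF_G = 11+2 = 13
ES_H = 6; EF_H = 6+7 = 13
ES_I = max(EF_A=6, EF_E=15, EF_F=24, EF_G=13, EF_H=13) = 24; EF_I = 24+10 = 34
Expected project duration μ = 34 days. Critical path: B → F → I.

Variance along critical path = 0.111 + 1.778 + 4.000 = 5.889; σ = √5.889 = 2.427 days.
Z = (39 − 34) / 2.427 = 2.060
P(T ≤ 39) = Φ(2.060) ≈ 0.980

0.980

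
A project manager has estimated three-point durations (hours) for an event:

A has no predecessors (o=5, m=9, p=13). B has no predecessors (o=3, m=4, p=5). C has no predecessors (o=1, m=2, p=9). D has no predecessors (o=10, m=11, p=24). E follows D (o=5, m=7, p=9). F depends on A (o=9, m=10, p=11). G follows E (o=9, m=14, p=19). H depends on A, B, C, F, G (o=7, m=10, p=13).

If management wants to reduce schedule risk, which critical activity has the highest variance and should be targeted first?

D

te_A = (5 + 4·9 + 13)/6 = 54/6 = 9; σ²_A = ((13−5)/6)² = 1.778
te_B = (3 + 4·4 + 5)/6 = 24/6 = 4; σ²_B = ((5−3)/6)² = 0.111
te_C = (1 + 4·2 + 9)/6 = 18/6 = 3; σ²_C = ((9−1)/6)² = 1.778
te_D = (10 + 4·11 + 24)/6 = 78/6 = 13; σ²_D = ((24−10)/6)² = 5.444
te_E = (5 + 4·7 + 9)/6 = 42/6 = 7; σ²_E = ((9−5)/6)² = 0.444
te_F = (9 + 4·10 + 11)/6 = 60/6 = 10; σ²_F = ((11−9)/6)² = 0.111
te_G = (9 + 4·14 + 19)/6 = 84/6 = 14; σ²_G = ((19−9)/6)² = 2.778
te_H = (7 + 4·10 + 13)/6 = 60/6 = 10; σ²_H = ((13−7)/6)² = 1.000

Forward pass:
ES_A = 0; EF_A = 9
ES_B = 0; EF_B = 4
ES_C = 0; EF_C = 3
ES_D = 0; EF_D = 13
ES_E = 13; EF_E = 13+7 = 20
ES_F = 9; EF_F = 9+10 = 19
ES_G = 20; EF_G = 20+14 = 34
ES_H = max(EF_A=9, EF_B=4, EF_C=3, EF_F=19, EF_G=34) = 34; EF_H = 34+10 = 44
Expected project duration μ = 44 hours. Critical path: D → E → G → H.

Variances on critical path: σ²_D=5.444, σ²_E=0.444, σ²_G=2.778, σ²_H=1.000.
Largest is σ²_D = 5.444.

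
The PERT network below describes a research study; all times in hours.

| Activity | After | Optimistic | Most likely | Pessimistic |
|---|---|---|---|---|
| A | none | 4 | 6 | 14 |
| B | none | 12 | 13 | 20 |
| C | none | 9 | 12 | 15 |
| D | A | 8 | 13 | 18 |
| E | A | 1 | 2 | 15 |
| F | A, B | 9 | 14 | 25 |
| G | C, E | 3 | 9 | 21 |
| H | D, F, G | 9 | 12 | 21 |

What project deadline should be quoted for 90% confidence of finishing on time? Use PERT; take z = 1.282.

46.6 hours

te_A = (4 + 4·6 + 14)/6 = 42/6 = 7; σ²_A = ((14−4)/6)² = 2.778
te_B = (12 + 4·13 + 20)/6 = 84/6 = 14; σ²_B = ((20−12)/6)² = 1.778
te_C = (9 + 4·12 + 15)/6 = 72/6 = 12; σ²_C = ((15−9)/6)² = 1.000
te_D = (8 + 4·13 + 18)/6 = 78/6 = 13; σ²_D = ((18−8)/6)² = 2.778
te_E = (1 + 4·2 + 15)/6 = 24/6 = 4; σ²_E = ((15−1)/6)² = 5.444
te_F = (9 + 4·14 + 25)/6 = 90/6 = 15; σ²_F = ((25−9)/6)² = 7.111
te_G = (3 + 4·9 + 21)/6 = 60/6 = 10; σ²_G = ((21−3)/6)² = 9.000
te_H = (9 + 4·12 + 21)/6 = 78/6 = 13; σ²_H = ((21−9)/6)² = 4.000

Forward pass:
ES_A = 0; EF_A = 7
ES_B = 0; EF_B = 14
ES_C = 0; EF_C = 12
ES_D = 7; EF_D = 7+13 = 20
ES_E = 7; EF_E = 7+4 = 11
ES_F = max(EF_A=7, EF_B=14) = 14; EF_F = 14+15 = 29
ES_G = max(EF_C=12, EF_E=11) = 12; EF_G = 12+10 = 22
ES_H = max(EF_D=20, EF_F=29, EF_G=22) = 29; EF_H = 29+13 = 42
Expected project duration μ = 42 hours. Critical path: B → F → H.

Variance along critical path = 1.778 + 7.111 + 4.000 = 12.889; σ = 3.590 hours.
D = μ + z·σ = 42 + 1.282·3.590 = 46.6 hours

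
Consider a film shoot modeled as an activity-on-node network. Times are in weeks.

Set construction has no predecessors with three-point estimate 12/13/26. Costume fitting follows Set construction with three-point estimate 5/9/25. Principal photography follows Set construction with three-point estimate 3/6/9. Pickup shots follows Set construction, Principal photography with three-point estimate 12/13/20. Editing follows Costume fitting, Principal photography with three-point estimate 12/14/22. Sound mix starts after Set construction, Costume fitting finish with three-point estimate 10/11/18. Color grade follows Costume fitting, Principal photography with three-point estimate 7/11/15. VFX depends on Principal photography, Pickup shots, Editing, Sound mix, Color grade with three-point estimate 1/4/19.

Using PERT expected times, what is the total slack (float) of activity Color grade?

te_Set construction = (12 + 4·13 + 26)/6 = 90/6 = 15
te_Costume fitting = (5 + 4·9 + 25)/6 = 66/6 = 11
te_Principal photography = (3 + 4·6 + 9)/6 = 36/6 = 6
te_Pickup shots = (12 + 4·13 + 20)/6 = 84/6 = 14
te_Editing = (12 + 4·14 + 22)/6 = 90/6 = 15
te_Sound mix = (10 + 4·11 + 18)/6 = 72/6 = 12
te_Color grade = (7 + 4·11 + 15)/6 = 66/6 = 11
te_VFX = (1 + 4·4 + 19)/6 = 36/6 = 6

Forward pass:
ES_Set construction = 0; EF_Set construction = 15
ES_Costume fitting = 15; EF_Costume fitting = 15+11 = 26
ES_Principal photography = 15; EF_Principal photography = 15+6 = 21
ES_Pickup shots = max(EF_Set construction=15, EF_Principal photography=21) = 21; EF_Pickup shots = 21+14 = 35
ES_Editing = max(EF_Costume fitting=26, EF_Principal photography=21) = 26; EF_Editing = 26+15 = 41
ES_Sound mix = max(EF_Set construction=15, EF_Costume fitting=26) = 26; EF_Sound mix = 26+12 = 38
ES_Color grade = max(EF_Costume fitting=26, EF_Principal photography=21) = 26; EF_Color grade = 26+11 = 37
ES_VFX = max(EF_Principal photography=21, EF_Pickup shots=35, EF_Editing=41, EF_Sound mix=38, EF_Color grade=37) = 41; EF_VFX = 41+6 = 47
Expected project duration μ = 47 weeks. Critical path: Set construction → Costume fitting → Editing → VFX.

Backward pass:
LF_VFX = 47; LS_VFX = 47−6 = 41
LF_Color grade = LS_VFX = 41; LS_Color grade = 41−11 = 30
LF_Sound mix = LS_VFX = 41; LS_Sound mix = 41−12 = 29
LF_Editing = LS_VFX = 41; LS_Editing = 41−15 = 26
LF_Pickup shots = LS_VFX = 41; LS_Pickup shots = 41−14 = 27
LF_Principal photography = min(LS_Pickup shots=27, LS_Editing=26, LS_Color grade=30, LS_VFX=41) = 26; LS_Principal photography = 26−6 = 20
LF_Costume fitting = min(LS_Editing=26, LS_Sound mix=29, LS_Color grade=30) = 26; LS_Costume fitting = 26−11 = 15
LF_Set construction = min(LS_Costume fitting=15, LS_Principal photography=20, LS_Pickup shots=27, LS_Sound mix=29) = 15; LS_Set construction = 15−15 = 0
Slack_Color grade = LS_Color grade − ES_Color grade = 30 − 26 = 4

4 weeks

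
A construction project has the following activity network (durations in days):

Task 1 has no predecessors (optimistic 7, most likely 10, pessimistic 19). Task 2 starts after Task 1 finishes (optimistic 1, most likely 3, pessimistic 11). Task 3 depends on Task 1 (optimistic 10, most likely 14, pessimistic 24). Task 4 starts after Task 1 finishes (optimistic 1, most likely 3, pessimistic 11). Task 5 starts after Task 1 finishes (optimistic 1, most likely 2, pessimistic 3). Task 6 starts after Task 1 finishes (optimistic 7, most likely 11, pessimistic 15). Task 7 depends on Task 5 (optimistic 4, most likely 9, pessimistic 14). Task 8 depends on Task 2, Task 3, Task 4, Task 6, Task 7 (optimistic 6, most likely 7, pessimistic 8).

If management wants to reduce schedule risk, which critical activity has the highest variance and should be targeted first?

Task 3

te_Task 1 = (7 + 4·10 + 19)/6 = 66/6 = 11; σ²_Task 1 = ((19−7)/6)² = 4.000
te_Task 2 = (1 + 4·3 + 11)/6 = 24/6 = 4; σ²_Task 2 = ((11−1)/6)² = 2.778
te_Task 3 = (10 + 4·14 + 24)/6 = 90/6 = 15; σ²_Task 3 = ((24−10)/6)² = 5.444
te_Task 4 = (1 + 4·3 + 11)/6 = 24/6 = 4; σ²_Task 4 = ((11−1)/6)² = 2.778
te_Task 5 = (1 + 4·2 + 3)/6 = 12/6 = 2; σ²_Task 5 = ((3−1)/6)² = 0.111
te_Task 6 = (7 + 4·11 + 15)/6 = 66/6 = 11; σ²_Task 6 = ((15−7)/6)² = 1.778
te_Task 7 = (4 + 4·9 + 14)/6 = 54/6 = 9; σ²_Task 7 = ((14−4)/6)² = 2.778
te_Task 8 = (6 + 4·7 + 8)/6 = 42/6 = 7; σ²_Task 8 = ((8−6)/6)² = 0.111

Forward pass:
ES_Task 1 = 0; EF_Task 1 = 11
ES_Task 2 = 11; EF_Task 2 = 11+4 = 15
ES_Task 3 = 11; EF_Task 3 = 11+15 = 26
ES_Task 4 = 11; EF_Task 4 = 11+4 = 15
ES_Task 5 = 11; EF_Task 5 = 11+2 = 13
ES_Task 6 = 11; EF_Task 6 = 11+11 = 22
ES_Task 7 = 13; EF_Task 7 = 13+9 = 22
ES_Task 8 = max(EF_Task 2=15, EF_Task 3=26, EF_Task 4=15, EF_Task 6=22, EF_Task 7=22) = 26; EF_Task 8 = 26+7 = 33
Expected project duration μ = 33 days. Critical path: Task 1 → Task 3 → Task 8.

Variances on critical path: σ²_Task 1=4.000, σ²_Task 3=5.444, σ²_Task 8=0.111.
Largest is σ²_Task 3 = 5.444.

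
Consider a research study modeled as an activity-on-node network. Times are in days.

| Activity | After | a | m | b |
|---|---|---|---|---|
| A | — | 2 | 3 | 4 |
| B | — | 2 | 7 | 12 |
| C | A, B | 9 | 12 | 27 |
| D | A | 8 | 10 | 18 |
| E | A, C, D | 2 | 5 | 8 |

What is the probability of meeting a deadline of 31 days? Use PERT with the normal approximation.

0.919

te_A = (2 + 4·3 + 4)/6 = 18/6 = 3; σ²_A = ((4−2)/6)² = 0.111
te_B = (2 + 4·7 + 12)/6 = 42/6 = 7; σ²_B = ((12−2)/6)² = 2.778
te_C = (9 + 4·12 + 27)/6 = 84/6 = 14; σ²_C = ((27−9)/6)² = 9.000
te_D = (8 + 4·10 + 18)/6 = 66/6 = 11; σ²_D = ((18−8)/6)² = 2.778
te_E = (2 + 4·5 + 8)/6 = 30/6 = 5; σ²_E = ((8−2)/6)² = 1.000

Forward pass:
ES_A = 0; EF_A = 3
ES_B = 0; EF_B = 7
ES_C = max(EF_A=3, EF_B=7) = 7; EF_C = 7+14 = 21
ES_D = 3; EF_D = 3+11 = 14
ES_E = max(EF_A=3, EF_C=21, EF_D=14) = 21; EF_E = 21+5 = 26
Expected project duration μ = 26 days. Critical path: B → C → E.

Variance along critical path = 2.778 + 9.000 + 1.000 = 12.778; σ = √12.778 = 3.575 days.
Z = (31 − 26) / 3.575 = 1.399
P(T ≤ 31) = Φ(1.399) ≈ 0.919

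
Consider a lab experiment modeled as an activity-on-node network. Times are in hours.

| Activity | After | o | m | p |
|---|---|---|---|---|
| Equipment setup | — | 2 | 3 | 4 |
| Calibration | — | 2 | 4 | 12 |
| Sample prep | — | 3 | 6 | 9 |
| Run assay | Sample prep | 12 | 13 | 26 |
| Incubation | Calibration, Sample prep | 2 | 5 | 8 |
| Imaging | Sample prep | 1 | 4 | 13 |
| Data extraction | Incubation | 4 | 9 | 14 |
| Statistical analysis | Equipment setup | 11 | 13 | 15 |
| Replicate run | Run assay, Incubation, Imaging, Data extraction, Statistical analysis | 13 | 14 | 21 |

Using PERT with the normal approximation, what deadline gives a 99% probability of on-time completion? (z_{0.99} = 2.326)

42.7 hours

te_Equipment setup = (2 + 4·3 + 4)/6 = 18/6 = 3; σ²_Equipment setup = ((4−2)/6)² = 0.111
te_Calibration = (2 + 4·4 + 12)/6 = 30/6 = 5; σ²_Calibration = ((12−2)/6)² = 2.778
te_Sample prep = (3 + 4·6 + 9)/6 = 36/6 = 6; σ²_Sample prep = ((9−3)/6)² = 1.000
te_Run assay = (12 + 4·13 + 26)/6 = 90/6 = 15; σ²_Run assay = ((26−12)/6)² = 5.444
te_Incubation = (2 + 4·5 + 8)/6 = 30/6 = 5; σ²_Incubation = ((8−2)/6)² = 1.000
te_Imaging = (1 + 4·4 + 13)/6 = 30/6 = 5; σ²_Imaging = ((13−1)/6)² = 4.000
te_Data extraction = (4 + 4·9 + 14)/6 = 54/6 = 9; σ²_Data extraction = ((14−4)/6)² = 2.778
te_Statistical analysis = (11 + 4·13 + 15)/6 = 78/6 = 13; σ²_Statistical analysis = ((15−11)/6)² = 0.444
te_Replicate run = (13 + 4·14 + 21)/6 = 90/6 = 15; σ²_Replicate run = ((21−13)/6)² = 1.778

Forward pass:
ES_Equipment setup = 0; EF_Equipment setup = 3
ES_Calibration = 0; EF_Calibration = 5
ES_Sample prep = 0; EF_Sample prep = 6
ES_Run assay = 6; EF_Run assay = 6+15 = 21
ES_Incubation = max(EF_Calibration=5, EF_Sample prep=6) = 6; EF_Incubation = 6+5 = 11
ES_Imaging = 6; EF_Imaging = 6+5 = 11
ES_Data extraction = 11; EF_Data extraction = 11+9 = 20
ES_Statistical analysis = 3; EF_Statistical analysis = 3+13 = 16
ES_Replicate run = max(EF_Run assay=21, EF_Incubation=11, EF_Imaging=11, EF_Data extraction=20, EF_Statistical analysis=16) = 21; EF_Replicate run = 21+15 = 36
Expected project duration μ = 36 hours. Critical path: Sample prep → Run assay → Replicate run.

Variance along critical path = 1.000 + 5.444 + 1.778 = 8.222; σ = 2.867 hours.
D = μ + z·σ = 36 + 2.326·2.867 = 42.7 hours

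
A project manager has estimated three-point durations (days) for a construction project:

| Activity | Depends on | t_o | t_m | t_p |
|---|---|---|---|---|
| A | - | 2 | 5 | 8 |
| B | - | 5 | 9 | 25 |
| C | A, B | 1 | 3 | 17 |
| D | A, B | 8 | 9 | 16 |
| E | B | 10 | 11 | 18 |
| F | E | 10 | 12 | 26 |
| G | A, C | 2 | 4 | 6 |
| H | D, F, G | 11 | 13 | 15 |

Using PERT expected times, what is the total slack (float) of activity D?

16 days

te_A = (2 + 4·5 + 8)/6 = 30/6 = 5
te_B = (5 + 4·9 + 25)/6 = 66/6 = 11
te_C = (1 + 4·3 + 17)/6 = 30/6 = 5
te_D = (8 + 4·9 + 16)/6 = 60/6 = 10
te_E = (10 + 4·11 + 18)/6 = 72/6 = 12
te_F = (10 + 4·12 + 26)/6 = 84/6 = 14
te_G = (2 + 4·4 + 6)/6 = 24/6 = 4
te_H = (11 + 4·13 + 15)/6 = 78/6 = 13

Forward pass:
ES_A = 0; EF_A = 5
ES_B = 0; EF_B = 11
ES_C = max(EF_A=5, EF_B=11) = 11; EF_C = 11+5 = 16
ES_D = max(EF_A=5, EF_B=11) = 11; EF_D = 11+10 = 21
ES_E = 11; EF_E = 11+12 = 23
ES_F = 23; EF_F = 23+14 = 37
ES_G = max(EF_A=5, EF_C=16) = 16; EF_G = 16+4 = 20
ES_H = max(EF_D=21, EF_F=37, EF_G=20) = 37; EF_H = 37+13 = 50
Expected project duration μ = 50 days. Critical path: B → E → F → H.

Backward pass:
LF_H = 50; LS_H = 50−13 = 37
LF_G = LS_H = 37; LS_G = 37−4 = 33
LF_F = LS_H = 37; LS_F = 37−14 = 23
LF_E = LS_F = 23; LS_E = 23−12 = 11
LF_D = LS_H = 37; LS_D = 37−10 = 27
LF_C = LS_G = 33; LS_C = 33−5 = 28
LF_B = min(LS_C=28, LS_D=27, LS_E=11) = 11; LS_B = 11−11 = 0
LF_A = min(LS_C=28, LS_D=27, LS_G=33) = 27; LS_A = 27−5 = 22
Slack_D = LS_D − ES_D = 27 − 11 = 16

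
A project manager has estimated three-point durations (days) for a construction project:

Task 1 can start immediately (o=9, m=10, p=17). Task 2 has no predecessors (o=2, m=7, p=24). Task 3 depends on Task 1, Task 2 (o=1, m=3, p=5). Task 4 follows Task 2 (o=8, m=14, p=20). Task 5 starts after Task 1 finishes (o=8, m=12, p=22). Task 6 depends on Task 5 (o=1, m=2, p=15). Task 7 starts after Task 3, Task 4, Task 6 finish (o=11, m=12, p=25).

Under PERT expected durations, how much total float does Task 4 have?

5 days

te_Task 1 = (9 + 4·10 + 17)/6 = 66/6 = 11
te_Task 2 = (2 + 4·7 + 24)/6 = 54/6 = 9
te_Task 3 = (1 + 4·3 + 5)/6 = 18/6 = 3
te_Task 4 = (8 + 4·14 + 20)/6 = 84/6 = 14
te_Task 5 = (8 + 4·12 + 22)/6 = 78/6 = 13
te_Task 6 = (1 + 4·2 + 15)/6 = 24/6 = 4
te_Task 7 = (11 + 4·12 + 25)/6 = 84/6 = 14

Forward pass:
ES_Task 1 = 0; EF_Task 1 = 11
ES_Task 2 = 0; EF_Task 2 = 9
ES_Task 3 = max(EF_Task 1=11, EF_Task 2=9) = 11; EF_Task 3 = 11+3 = 14
ES_Task 4 = 9; EF_Task 4 = 9+14 = 23
ES_Task 5 = 11; EF_Task 5 = 11+13 = 24
ES_Task 6 = 24; EF_Task 6 = 24+4 = 28
ES_Task 7 = max(EF_Task 3=14, EF_Task 4=23, EF_Task 6=28) = 28; EF_Task 7 = 28+14 = 42
Expected project duration μ = 42 days. Critical path: Task 1 → Task 5 → Task 6 → Task 7.

Backward pass:
LF_Task 7 = 42; LS_Task 7 = 42−14 = 28
LF_Task 6 = LS_Task 7 = 28; LS_Task 6 = 28−4 = 24
LF_Task 5 = LS_Task 6 = 24; LS_Task 5 = 24−13 = 11
LF_Task 4 = LS_Task 7 = 28; LS_Task 4 = 28−14 = 14
LF_Task 3 = LS_Task 7 = 28; LS_Task 3 = 28−3 = 25
LF_Task 2 = min(LS_Task 3=25, LS_Task 4=14) = 14; LS_Task 2 = 14−9 = 5
LF_Task 1 = min(LS_Task 3=25, LS_Task 5=11) = 11; LS_Task 1 = 11−11 = 0
Slack_Task 4 = LS_Task 4 − ES_Task 4 = 14 − 9 = 5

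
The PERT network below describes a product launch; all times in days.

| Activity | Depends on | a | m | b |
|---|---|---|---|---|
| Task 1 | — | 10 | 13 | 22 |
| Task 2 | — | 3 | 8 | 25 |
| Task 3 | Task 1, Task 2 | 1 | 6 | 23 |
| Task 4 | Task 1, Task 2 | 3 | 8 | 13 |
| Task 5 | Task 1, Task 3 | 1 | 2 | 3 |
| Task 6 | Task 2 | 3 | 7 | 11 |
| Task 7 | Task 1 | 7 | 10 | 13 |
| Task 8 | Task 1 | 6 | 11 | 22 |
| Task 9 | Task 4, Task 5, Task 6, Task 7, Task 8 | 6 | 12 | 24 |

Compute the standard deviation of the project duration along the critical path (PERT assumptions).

te_Task 1 = (10 + 4·13 + 22)/6 = 84/6 = 14; σ²_Task 1 = ((22−10)/6)² = 4.000
te_Task 2 = (3 + 4·8 + 25)/6 = 60/6 = 10; σ²_Task 2 = ((25−3)/6)² = 13.444
te_Task 3 = (1 + 4·6 + 23)/6 = 48/6 = 8; σ²_Task 3 = ((23−1)/6)² = 13.444
te_Task 4 = (3 + 4·8 + 13)/6 = 48/6 = 8; σ²_Task 4 = ((13−3)/6)² = 2.778
te_Task 5 = (1 + 4·2 + 3)/6 = 12/6 = 2; σ²_Task 5 = ((3−1)/6)² = 0.111
te_Task 6 = (3 + 4·7 + 11)/6 = 42/6 = 7; σ²_Task 6 = ((11−3)/6)² = 1.778
te_Task 7 = (7 + 4·10 + 13)/6 = 60/6 = 10; σ²_Task 7 = ((13−7)/6)² = 1.000
te_Task 8 = (6 + 4·11 + 22)/6 = 72/6 = 12; σ²_Task 8 = ((22−6)/6)² = 7.111
te_Task 9 = (6 + 4·12 + 24)/6 = 78/6 = 13; σ²_Task 9 = ((24−6)/6)² = 9.000

Forward pass:
ES_Task 1 = 0; EF_Task 1 = 14
ES_Task 2 = 0; EF_Task 2 = 10
ES_Task 3 = max(EF_Task 1=14, EF_Task 2=10) = 14; EF_Task 3 = 14+8 = 22
ES_Task 4 = max(EF_Task 1=14, EF_Task 2=10) = 14; EF_Task 4 = 14+8 = 22
ES_Task 5 = max(EF_Task 1=14, EF_Task 3=22) = 22; EF_Task 5 = 22+2 = 24
ES_Task 6 = 10; EF_Task 6 = 10+7 = 17
ES_Task 7 = 14; EF_Task 7 = 14+10 = 24
ES_Task 8 = 14; EF_Task 8 = 14+12 = 26
ES_Task 9 = max(EF_Task 4=22, EF_Task 5=24, EF_Task 6=17, EF_Task 7=24, EF_Task 8=26) = 26; EF_Task 9 = 26+13 = 39
Expected project duration μ = 39 days. Critical path: Task 1 → Task 8 → Task 9.

Variance along critical path = 4.000 + 7.111 + 9.000 = 20.111
σ = √20.111 = 4.485 days

4.48 days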